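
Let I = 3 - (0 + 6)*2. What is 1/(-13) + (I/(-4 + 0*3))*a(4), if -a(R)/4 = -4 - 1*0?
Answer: 467/13 ≈ 35.923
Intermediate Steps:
a(R) = 16 (a(R) = -4*(-4 - 1*0) = -4*(-4 + 0) = -4*(-4) = 16)
I = -9 (I = 3 - 6*2 = 3 - 1*12 = 3 - 12 = -9)
1/(-13) + (I/(-4 + 0*3))*a(4) = 1/(-13) - 9/(-4 + 0*3)*16 = -1/13 - 9/(-4 + 0)*16 = -1/13 - 9/(-4)*16 = -1/13 - 9*(-1/4)*16 = -1/13 + (9/4)*16 = -1/13 + 36 = 467/13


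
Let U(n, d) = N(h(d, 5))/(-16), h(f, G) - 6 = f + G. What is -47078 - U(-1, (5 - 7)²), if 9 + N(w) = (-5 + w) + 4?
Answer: -753243/16 ≈ -47078.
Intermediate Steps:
h(f, G) = 6 + G + f (h(f, G) = 6 + (f + G) = 6 + (G + f) = 6 + G + f)
N(w) = -10 + w (N(w) = -9 + ((-5 + w) + 4) = -9 + (-1 + w) = -10 + w)
U(n, d) = -1/16 - d/16 (U(n, d) = (-10 + (6 + 5 + d))/(-16) = (-10 + (11 + d))*(-1/16) = (1 + d)*(-1/16) = -1/16 - d/16)
-47078 - U(-1, (5 - 7)²) = -47078 - (-1/16 - (5 - 7)²/16) = -47078 - (-1/16 - 1/16*(-2)²) = -47078 - (-1/16 - 1/16*4) = -47078 - (-1/16 - ¼) = -47078 - 1*(-5/16) = -47078 + 5/16 = -753243/16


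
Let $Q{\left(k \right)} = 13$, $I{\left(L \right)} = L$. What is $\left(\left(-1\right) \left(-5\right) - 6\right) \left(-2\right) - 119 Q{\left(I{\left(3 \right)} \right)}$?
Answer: $-1545$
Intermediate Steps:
$\left(\left(-1\right) \left(-5\right) - 6\right) \left(-2\right) - 119 Q{\left(I{\left(3 \right)} \right)} = \left(\left(-1\right) \left(-5\right) - 6\right) \left(-2\right) - 1547 = \left(5 - 6\right) \left(-2\right) - 1547 = \left(-1\right) \left(-2\right) - 1547 = 2 - 1547 = -1545$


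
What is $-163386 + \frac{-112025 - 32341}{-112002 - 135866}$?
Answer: $- \frac{20249008341}{123934} \approx -1.6339 \cdot 10^{5}$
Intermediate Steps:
$-163386 + \frac{-112025 - 32341}{-112002 - 135866} = -163386 - \frac{144366}{-247868} = -163386 - - \frac{72183}{123934} = -163386 + \frac{72183}{123934} = - \frac{20249008341}{123934}$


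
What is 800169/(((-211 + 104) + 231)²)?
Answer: 800169/15376 ≈ 52.040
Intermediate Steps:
800169/(((-211 + 104) + 231)²) = 800169/((-107 + 231)²) = 800169/(124²) = 800169/15376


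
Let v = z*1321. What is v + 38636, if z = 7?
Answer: 47883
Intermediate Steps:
v = 9247 (v = 7*1321 = 9247)
v + 38636 = 9247 + 38636 = 47883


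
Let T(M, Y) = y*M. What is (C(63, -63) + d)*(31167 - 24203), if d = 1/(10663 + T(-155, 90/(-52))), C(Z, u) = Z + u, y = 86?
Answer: -6964/2667 ≈ -2.6112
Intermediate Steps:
T(M, Y) = 86*M
d = -1/2667 (d = 1/(10663 + 86*(-155)) = 1/(10663 - 13330) = 1/(-2667) = -1/2667 ≈ -0.00037495)
(C(63, -63) + d)*(31167 - 24203) = ((63 - 63) - 1/2667)*(31167 - 24203) = (0 - 1/2667)*6964 = -1/2667*6964 = -6964/2667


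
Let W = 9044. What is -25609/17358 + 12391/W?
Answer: -8262409/78492876 ≈ -0.10526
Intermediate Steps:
-25609/17358 + 12391/W = -25609/17358 + 12391/9044 = -8262409/78492876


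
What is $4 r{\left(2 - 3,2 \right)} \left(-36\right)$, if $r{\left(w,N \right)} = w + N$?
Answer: $-144$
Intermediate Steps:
$r{\left(w,N \right)} = N + w$
$4 r{\left(2 - 3,2 \right)} \left(-36\right) = 4 \left(2 + \left(2 - 3\right)\right) \left(-36\right) = 4 \left(2 - 1\right) \left(-36\right) = 4 \cdot 1 \left(-36\right) = 4 \left(-36\right) = -144$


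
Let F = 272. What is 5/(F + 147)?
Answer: 5/419 ≈ 0.011933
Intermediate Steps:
5/(F + 147) = 5/(272 + 147) = 5/419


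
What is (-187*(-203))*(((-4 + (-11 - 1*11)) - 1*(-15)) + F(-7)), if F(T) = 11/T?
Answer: -477224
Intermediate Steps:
(-187*(-203))*(((-4 + (-11 - 1*11)) - 1*(-15)) + F(-7)) = (-187*(-203))*(((-4 + (-11 - 1*11)) - 1*(-15)) + 11/(-7)) = 37961*(((-4 + (-11 - 11)) + 15) + 11*(-⅐)) = 37961*(((-4 - 22) + 15) - 11/7) = 37961*((-26 + 15) - 11/7) = 37961*(-11 - 11/7) = 37961*(-88/7) = -477224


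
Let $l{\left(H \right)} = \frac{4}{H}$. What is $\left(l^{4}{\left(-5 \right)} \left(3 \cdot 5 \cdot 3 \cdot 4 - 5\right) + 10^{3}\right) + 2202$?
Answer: $\frac{81842}{25} \approx 3273.7$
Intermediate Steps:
$\left(l^{4}{\left(-5 \right)} \left(3 \cdot 5 \cdot 3 \cdot 4 - 5\right) + 10^{3}\right) + 2202 = \left(\left(\frac{4}{-5}\right)^{4} \left(3 \cdot 5 \cdot 3 \cdot 4 - 5\right) + 10^{3}\right) + 2202 = \left(\left(4 \left(- \frac{1}{5}\right)\right)^{4} \left(3 \cdot 15 \cdot 4 - 5\right) + 1000\right) + 2202 = \left(\left(- \frac{4}{5}\right)^{4} \left(3 \cdot 60 - 5\right) + 1000\right) + 2202 = \left(\frac{256 \left(180 - 5\right)}{625} + 1000\right) + 2202 = \left(\frac{256}{625} \cdot 175 + 1000\right) + 2202 = \left(\frac{1792}{25} + 1000\right) + 2202 = \frac{26792}{25} + 2202 = \frac{81842}{25}$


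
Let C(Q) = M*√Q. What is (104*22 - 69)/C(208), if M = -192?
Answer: -2219*√13/9984 ≈ -0.80135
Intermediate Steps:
C(Q) = -192*√Q
(104*22 - 69)/C(208) = (104*22 - 69)/((-768*√13)) = (2288 - 69)/((-768*√13)) = 2219/((-768*√13)) = 2219*(-√13/9984) = -2219*√13/9984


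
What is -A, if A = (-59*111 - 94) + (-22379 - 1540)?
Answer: 30562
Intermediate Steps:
A = -30562 (A = (-6549 - 94) - 23919 = -6643 - 23919 = -30562)
-A = -1*(-30562) = 30562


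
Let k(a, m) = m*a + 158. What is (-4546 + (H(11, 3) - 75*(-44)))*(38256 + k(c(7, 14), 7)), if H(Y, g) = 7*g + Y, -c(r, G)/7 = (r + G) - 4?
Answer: -45623334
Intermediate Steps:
c(r, G) = 28 - 7*G - 7*r (c(r, G) = -7*((r + G) - 4) = -7*((G + r) - 4) = -7*(-4 + G + r) = 28 - 7*G - 7*r)
H(Y, g) = Y + 7*g
k(a, m) = 158 + a*m (k(a, m) = a*m + 158 = 158 + a*m)
(-4546 + (H(11, 3) - 75*(-44)))*(38256 + k(c(7, 14), 7)) = (-4546 + ((11 + 7*3) - 75*(-44)))*(38256 + (158 + (28 - 7*14 - 7*7)*7)) = (-4546 + ((11 + 21) + 3300))*(38256 + (158 + (28 - 98 - 49)*7)) = (-4546 + (32 + 3300))*(38256 + (158 - 119*7)) = (-4546 + 3332)*(38256 + (158 - 833)) = -1214*(38256 - 675) = -1214*37581 = -45623334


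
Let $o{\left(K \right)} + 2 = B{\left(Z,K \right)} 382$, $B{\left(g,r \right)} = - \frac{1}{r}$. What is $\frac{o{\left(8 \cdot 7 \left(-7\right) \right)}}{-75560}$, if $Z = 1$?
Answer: $\frac{201}{14809760} \approx 1.3572 \cdot 10^{-5}$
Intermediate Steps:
$o{\left(K \right)} = -2 - \frac{382}{K}$ ($o{\left(K \right)} = -2 + - \frac{1}{K} 382 = -2 - \frac{382}{K}$)
$\frac{o{\left(8 \cdot 7 \left(-7\right) \right)}}{-75560} = \frac{-2 - \frac{382}{8 \cdot 7 \left(-7\right)}}{-75560} = \left(-2 - \frac{382}{56 \left(-7\right)}\right) \left(- \frac{1}{75560}\right) = \left(-2 - \frac{382}{-392}\right) \left(- \frac{1}{75560}\right) = \left(-2 - - \frac{191}{196}\right) \left(- \frac{1}{75560}\right) = \left(-2 + \frac{191}{196}\right) \left(- \frac{1}{75560}\right) = \left(- \frac{201}{196}\right) \left(- \frac{1}{75560}\right) = \frac{201}{14809760}$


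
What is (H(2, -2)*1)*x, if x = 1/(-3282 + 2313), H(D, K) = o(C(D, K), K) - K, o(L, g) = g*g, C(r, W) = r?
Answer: -2/323 ≈ -0.0061920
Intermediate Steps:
o(L, g) = g²
H(D, K) = K² - K
x = -1/969 (x = 1/(-969) = -1/969 ≈ -0.0010320)
(H(2, -2)*1)*x = (-2*(-1 - 2)*1)*(-1/969) = (-2*(-3)*1)*(-1/969) = (6*1)*(-1/969) = 6*(-1/969) = -2/323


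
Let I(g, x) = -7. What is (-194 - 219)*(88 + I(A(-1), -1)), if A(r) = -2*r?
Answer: -33453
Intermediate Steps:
(-194 - 219)*(88 + I(A(-1), -1)) = (-194 - 219)*(88 - 7) = -413*81 = -33453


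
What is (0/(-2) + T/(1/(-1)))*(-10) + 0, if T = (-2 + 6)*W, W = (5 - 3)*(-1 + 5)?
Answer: 320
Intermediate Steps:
W = 8 (W = 2*4 = 8)
T = 32 (T = (-2 + 6)*8 = 4*8 = 32)
(0/(-2) + T/(1/(-1)))*(-10) + 0 = (0/(-2) + 32/(1/(-1)))*(-10) + 0 = (0*(-½) + 32/(-1))*(-10) + 0 = (0 + 32*(-1))*(-10) + 0 = (0 - 32)*(-10) + 0 = -32*(-10) + 0 = 320 + 0 = 320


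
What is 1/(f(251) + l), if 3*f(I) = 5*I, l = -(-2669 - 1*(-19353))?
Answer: -3/48797 ≈ -6.1479e-5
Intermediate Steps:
l = -16684 (l = -(-2669 + 19353) = -1*16684 = -16684)
f(I) = 5*I/3 (f(I) = (5*I)/3 = 5*I/3)
1/(f(251) + l) = 1/((5/3)*251 - 16684) = 1/(1255/3 - 16684) = 1/(-48797/3) = -3/48797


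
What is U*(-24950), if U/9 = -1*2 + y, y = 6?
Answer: -898200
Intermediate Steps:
U = 36 (U = 9*(-1*2 + 6) = 9*(-2 + 6) = 9*4 = 36)
U*(-24950) = 36*(-24950) = -898200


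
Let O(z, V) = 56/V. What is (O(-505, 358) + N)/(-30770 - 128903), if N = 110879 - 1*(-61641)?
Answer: -30881108/28581467 ≈ -1.0805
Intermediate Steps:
N = 172520 (N = 110879 + 61641 = 172520)
(O(-505, 358) + N)/(-30770 - 128903) = (56/358 + 172520)/(-30770 - 128903) = (56*(1/358) + 172520)/(-159673) = (28/179 + 172520)*(-1/159673) = (30881108/179)*(-1/159673) = -30881108/28581467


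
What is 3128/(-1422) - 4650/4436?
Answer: -5122027/1576998 ≈ -3.2480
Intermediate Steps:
3128/(-1422) - 4650/4436 = 3128*(-1/1422) - 4650*1/4436 = -1564/711 - 2325/2218 = -5122027/1576998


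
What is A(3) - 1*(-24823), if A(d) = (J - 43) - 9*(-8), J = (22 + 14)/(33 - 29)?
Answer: 24861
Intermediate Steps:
J = 9 (J = 36/4 = 36*(¼) = 9)
A(d) = 38 (A(d) = (9 - 43) - 9*(-8) = -34 + 72 = 38)
A(3) - 1*(-24823) = 38 - 1*(-24823) = 38 + 24823 = 24861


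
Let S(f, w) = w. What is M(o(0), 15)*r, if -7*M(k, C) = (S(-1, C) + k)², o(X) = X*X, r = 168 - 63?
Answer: -3375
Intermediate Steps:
r = 105
o(X) = X²
M(k, C) = -(C + k)²/7
M(o(0), 15)*r = -(15 + 0²)²/7*105 = -(15 + 0)²/7*105 = -⅐*15²*105 = -⅐*225*105 = -225/7*105 = -3375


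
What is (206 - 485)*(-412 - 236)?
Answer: 180792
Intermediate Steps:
(206 - 485)*(-412 - 236) = -279*(-648) = 180792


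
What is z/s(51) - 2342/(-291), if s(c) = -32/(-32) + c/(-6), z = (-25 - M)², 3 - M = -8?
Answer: -239714/1455 ≈ -164.75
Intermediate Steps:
M = 11 (M = 3 - 1*(-8) = 3 + 8 = 11)
z = 1296 (z = (-25 - 1*11)² = (-25 - 11)² = (-36)² = 1296)
s(c) = 1 - c/6 (s(c) = -32*(-1/32) + c*(-⅙) = 1 - c/6)
z/s(51) - 2342/(-291) = 1296/(1 - ⅙*51) - 2342/(-291) = 1296/(1 - 17/2) - 2342*(-1/291) = 1296/(-15/2) + 2342/291 = 1296*(-2/15) + 2342/291 = -864/5 + 2342/291 = -239714/1455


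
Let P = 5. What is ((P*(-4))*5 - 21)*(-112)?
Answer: 13552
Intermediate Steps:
((P*(-4))*5 - 21)*(-112) = ((5*(-4))*5 - 21)*(-112) = (-20*5 - 21)*(-112) = (-100 - 21)*(-112) = -121*(-112) = 13552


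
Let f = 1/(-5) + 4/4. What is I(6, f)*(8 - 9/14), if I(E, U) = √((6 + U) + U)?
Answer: 103*√190/70 ≈ 20.282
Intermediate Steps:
f = ⅘ (f = 1*(-⅕) + 4*(¼) = -⅕ + 1 = ⅘ ≈ 0.80000)
I(E, U) = √(6 + 2*U)
I(6, f)*(8 - 9/14) = √(6 + 2*(⅘))*(8 - 9/14) = √(6 + 8/5)*(8 - 9*1/14) = √(38/5)*(8 - 9/14) = (√190/5)*(103/14) = 103*√190/70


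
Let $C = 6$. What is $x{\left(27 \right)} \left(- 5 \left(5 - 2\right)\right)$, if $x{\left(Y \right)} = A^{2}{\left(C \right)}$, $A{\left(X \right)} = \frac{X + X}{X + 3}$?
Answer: $- \frac{80}{3} \approx -26.667$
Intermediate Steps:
$A{\left(X \right)} = \frac{2 X}{3 + X}$
$x{\left(Y \right)} = \frac{16}{9}$ ($x{\left(Y \right)} = \left(2 \cdot 6 \frac{1}{3 + 6}\right)^{2} = \left(2 \cdot 6 \cdot \frac{1}{9}\right)^{2} = \left(\frac{4}{3}\right)^{2} = \frac{16}{9}$)
$x{\left(27 \right)} \left(- 5 \left(5 - 2\right)\right) = \frac{16 \left(- 5 \left(5 - 2\right)\right)}{9} = \frac{16 \left(\left(-5\right) 3\right)}{9} = \frac{16}{9} \left(-15\right) = - \frac{80}{3}$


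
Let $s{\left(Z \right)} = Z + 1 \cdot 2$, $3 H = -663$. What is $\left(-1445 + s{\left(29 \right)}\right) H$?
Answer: $312494$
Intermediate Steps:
$H = -221$ ($H = \frac{1}{3} \left(-663\right) = -221$)
$s{\left(Z \right)} = 2 + Z$ ($s{\left(Z \right)} = Z + 2 = 2 + Z$)
$\left(-1445 + s{\left(29 \right)}\right) H = \left(-1445 + \left(2 + 29\right)\right) \left(-221\right) = \left(-1445 + 31\right) \left(-221\right) = \left(-1414\right) \left(-221\right) = 312494$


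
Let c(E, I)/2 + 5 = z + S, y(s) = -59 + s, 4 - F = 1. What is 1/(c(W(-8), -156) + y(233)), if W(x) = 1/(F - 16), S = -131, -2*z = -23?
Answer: -1/75 ≈ -0.013333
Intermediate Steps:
z = 23/2 (z = -1/2*(-23) = 23/2 ≈ 11.500)
F = 3 (F = 4 - 1*1 = 4 - 1 = 3)
W(x) = -1/13 (W(x) = 1/(3 - 16) = 1/(-13) = -1/13)
c(E, I) = -249 (c(E, I) = -10 + 2*(23/2 - 131) = -10 + 2*(-239/2) = -10 - 239 = -249)
1/(c(W(-8), -156) + y(233)) = 1/(-249 + (-59 + 233)) = 1/(-249 + 174) = 1/(-75) = -1/75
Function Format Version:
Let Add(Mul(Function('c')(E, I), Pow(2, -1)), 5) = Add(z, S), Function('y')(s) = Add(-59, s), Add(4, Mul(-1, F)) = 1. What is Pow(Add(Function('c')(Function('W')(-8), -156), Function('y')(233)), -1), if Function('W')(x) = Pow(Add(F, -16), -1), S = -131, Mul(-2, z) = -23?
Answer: Rational(-1, 75) ≈ -0.013333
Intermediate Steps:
z = Rational(23, 2) (z = Mul(Rational(-1, 2), -23) = Rational(23, 2) ≈ 11.500)
F = 3 (F = Add(4, Mul(-1, 1)) = Add(4, -1) = 3)
Function('W')(x) = Rational(-1, 13) (Function('W')(x) = Pow(Add(3, -16), -1) = Pow(-13, -1) = Rational(-1, 13))
Function('c')(E, I) = -249 (Function('c')(E, I) = Add(-10, Mul(2, Add(Rational(23, 2), -131))) = Add(-10, Mul(2, Rational(-239, 2))) = Add(-10, -239) = -249)
Pow(Add(Function('c')(Function('W')(-8), -156), Function('y')(233)), -1) = Pow(Add(-249, Add(-59, 233)), -1) = Pow(Add(-249, 174), -1) = Pow(-75, -1) = Rational(-1, 75)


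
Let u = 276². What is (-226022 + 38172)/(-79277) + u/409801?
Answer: 83020122602/32487793877 ≈ 2.5554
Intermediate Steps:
u = 76176
(-226022 + 38172)/(-79277) + u/409801 = (-226022 + 38172)/(-79277) + 76176/409801 = -187850*(-1/79277) + 76176*(1/409801) = 187850/79277 + 76176/409801 = 83020122602/32487793877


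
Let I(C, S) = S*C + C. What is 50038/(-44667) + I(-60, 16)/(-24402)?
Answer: -27987308/25951527 ≈ -1.0784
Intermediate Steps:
I(C, S) = C + C*S (I(C, S) = C*S + C = C + C*S)
50038/(-44667) + I(-60, 16)/(-24402) = 50038/(-44667) - 60*(1 + 16)/(-24402) = 50038*(-1/44667) - 60*17*(-1/24402) = -50038/44667 - 1020*(-1/24402) = -50038/44667 + 170/4067 = -27987308/25951527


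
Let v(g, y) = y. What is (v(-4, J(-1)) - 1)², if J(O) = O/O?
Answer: 0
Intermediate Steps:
J(O) = 1
(v(-4, J(-1)) - 1)² = (1 - 1)² = 0² = 0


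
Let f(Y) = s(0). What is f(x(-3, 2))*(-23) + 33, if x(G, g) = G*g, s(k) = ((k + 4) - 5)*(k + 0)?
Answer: 33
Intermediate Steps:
s(k) = k*(-1 + k) (s(k) = ((4 + k) - 5)*k = (-1 + k)*k = k*(-1 + k))
f(Y) = 0 (f(Y) = 0*(-1 + 0) = 0*(-1) = 0)
f(x(-3, 2))*(-23) + 33 = 0*(-23) + 33 = 0 + 33 = 33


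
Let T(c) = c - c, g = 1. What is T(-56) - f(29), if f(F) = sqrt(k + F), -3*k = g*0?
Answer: -sqrt(29) ≈ -5.3852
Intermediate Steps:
k = 0 (k = -0/3 = -1/3*0 = 0)
T(c) = 0
f(F) = sqrt(F) (f(F) = sqrt(0 + F) = sqrt(F))
T(-56) - f(29) = 0 - sqrt(29) = -sqrt(29)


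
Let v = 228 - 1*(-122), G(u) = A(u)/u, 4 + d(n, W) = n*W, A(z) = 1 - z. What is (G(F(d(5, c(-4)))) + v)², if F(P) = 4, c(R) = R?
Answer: 1951609/16 ≈ 1.2198e+5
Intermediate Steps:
d(n, W) = -4 + W*n (d(n, W) = -4 + n*W = -4 + W*n)
G(u) = (1 - u)/u
v = 350 (v = 228 + 122 = 350)
(G(F(d(5, c(-4)))) + v)² = ((1 - 1*4)/4 + 350)² = ((1 - 4)/4 + 350)² = ((¼)*(-3) + 350)² = (-¾ + 350)² = (1397/4)² = 1951609/16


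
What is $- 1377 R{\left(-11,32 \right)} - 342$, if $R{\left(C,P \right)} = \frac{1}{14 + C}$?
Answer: $-801$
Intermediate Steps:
$- 1377 R{\left(-11,32 \right)} - 342 = - \frac{1377}{14 - 11} - 342 = - \frac{1377}{3} - 342 = \left(-1377\right) \frac{1}{3} - 342 = -459 - 342 = -801$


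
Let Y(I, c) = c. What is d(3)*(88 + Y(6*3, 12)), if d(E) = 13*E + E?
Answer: 4200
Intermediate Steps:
d(E) = 14*E
d(3)*(88 + Y(6*3, 12)) = (14*3)*(88 + 12) = 42*100 = 4200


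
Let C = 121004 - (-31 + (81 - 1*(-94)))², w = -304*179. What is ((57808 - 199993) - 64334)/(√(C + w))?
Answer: -206519*√11463/22926 ≈ -964.45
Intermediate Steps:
w = -54416
C = 100268 (C = 121004 - (-31 + (81 + 94))² = 121004 - (-31 + 175)² = 121004 - 1*144² = 121004 - 1*20736 = 121004 - 20736 = 100268)
((57808 - 199993) - 64334)/(√(C + w)) = ((57808 - 199993) - 64334)/(√(100268 - 54416)) = (-142185 - 64334)/(√45852) = -206519*√11463/22926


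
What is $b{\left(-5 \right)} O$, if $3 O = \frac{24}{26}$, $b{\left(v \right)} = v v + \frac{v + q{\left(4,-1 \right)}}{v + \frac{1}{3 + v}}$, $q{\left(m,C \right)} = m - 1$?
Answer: $\frac{1116}{143} \approx 7.8042$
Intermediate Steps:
$q{\left(m,C \right)} = -1 + m$
$b{\left(v \right)} = v^{2} + \frac{3 + v}{v + \frac{1}{3 + v}}$ ($b{\left(v \right)} = v v + \frac{v + \left(-1 + 4\right)}{v + \frac{1}{3 + v}} = v^{2} + \frac{v + 3}{v + \frac{1}{3 + v}} = v^{2} + \frac{3 + v}{v + \frac{1}{3 + v}}$)
$O = \frac{4}{13}$ ($O = \frac{24 \cdot \frac{1}{26}}{3} = \frac{1}{3} \cdot \frac{12}{13} = \frac{4}{13} \approx 0.30769$)
$b{\left(-5 \right)} O = \frac{9 + \left(-5\right)^{4} + 2 \left(-5\right)^{2} + 3 \left(-5\right)^{3} + 6 \left(-5\right)}{1 + \left(-5\right)^{2} + 3 \left(-5\right)} \frac{4}{13} = \frac{9 + 625 + 2 \cdot 25 + 3 \left(-125\right) - 30}{1 + 25 - 15} \cdot \frac{4}{13} = \frac{9 + 625 + 50 - 375 - 30}{11} \cdot \frac{4}{13} = \frac{1}{11} \cdot 279 \cdot \frac{4}{13} = \frac{279}{11} \cdot \frac{4}{13} = \frac{1116}{143}$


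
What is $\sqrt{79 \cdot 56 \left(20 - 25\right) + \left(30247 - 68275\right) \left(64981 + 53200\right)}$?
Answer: $2 i \sqrt{1123552297} \approx 67039.0 i$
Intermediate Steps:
$\sqrt{79 \cdot 56 \left(20 - 25\right) + \left(30247 - 68275\right) \left(64981 + 53200\right)} = \sqrt{4424 \left(-5\right) - 4494187068} = \sqrt{-22120 - 4494187068} = \sqrt{-4494209188} = 2 i \sqrt{1123552297}$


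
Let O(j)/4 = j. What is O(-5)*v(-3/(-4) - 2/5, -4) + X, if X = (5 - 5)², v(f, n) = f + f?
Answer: -14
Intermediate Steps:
v(f, n) = 2*f
X = 0 (X = 0² = 0)
O(j) = 4*j
O(-5)*v(-3/(-4) - 2/5, -4) + X = (4*(-5))*(2*(-3/(-4) - 2/5)) + 0 = -40*(-3*(-¼) - 2*⅕) + 0 = -40*(¾ - ⅖) + 0 = -40*7/20 + 0 = -20*7/10 + 0 = -14 + 0 = -14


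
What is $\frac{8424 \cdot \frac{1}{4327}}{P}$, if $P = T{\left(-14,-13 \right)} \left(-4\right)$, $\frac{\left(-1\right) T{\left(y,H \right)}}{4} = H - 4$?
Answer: $- \frac{1053}{147118} \approx -0.0071575$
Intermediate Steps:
$T{\left(y,H \right)} = 16 - 4 H$ ($T{\left(y,H \right)} = - 4 \left(H - 4\right) = - 4 \left(-4 + H\right) = 16 - 4 H$)
$P = -272$ ($P = \left(16 - -52\right) \left(-4\right) = \left(16 + 52\right) \left(-4\right) = 68 \left(-4\right) = -272$)
$\frac{8424 \cdot \frac{1}{4327}}{P} = \frac{8424 \cdot \frac{1}{4327}}{-272} = 8424 \cdot \frac{1}{4327} \left(- \frac{1}{272}\right) = \frac{8424}{4327} \left(- \frac{1}{272}\right) = - \frac{1053}{147118}$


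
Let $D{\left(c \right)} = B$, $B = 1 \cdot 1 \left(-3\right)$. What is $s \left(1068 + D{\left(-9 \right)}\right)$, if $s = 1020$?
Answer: $1086300$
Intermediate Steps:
$B = -3$ ($B = 1 \left(-3\right) = -3$)
$D{\left(c \right)} = -3$
$s \left(1068 + D{\left(-9 \right)}\right) = 1020 \left(1068 - 3\right) = 1020 \cdot 1065 = 1086300$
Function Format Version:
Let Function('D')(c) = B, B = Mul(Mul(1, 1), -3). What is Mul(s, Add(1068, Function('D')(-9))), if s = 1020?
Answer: 1086300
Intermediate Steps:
B = -3 (B = Mul(1, -3) = -3)
Function('D')(c) = -3
Mul(s, Add(1068, Function('D')(-9))) = Mul(1020, Add(1068, -3)) = Mul(1020, 1065) = 1086300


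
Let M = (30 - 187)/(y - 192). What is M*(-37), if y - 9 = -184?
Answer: -5809/367 ≈ -15.828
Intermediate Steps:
y = -175 (y = 9 - 184 = -175)
M = 157/367 (M = (30 - 187)/(-175 - 192) = -157/(-367) = -157*(-1/367) = 157/367 ≈ 0.42779)
M*(-37) = (157/367)*(-37) = -5809/367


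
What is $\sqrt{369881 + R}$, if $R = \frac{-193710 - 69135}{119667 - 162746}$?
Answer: $\frac{2 \sqrt{171609143010269}}{43079} \approx 608.18$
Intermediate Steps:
$R = \frac{262845}{43079}$ ($R = - \frac{262845}{-43079} = \left(-262845\right) \left(- \frac{1}{43079}\right) = \frac{262845}{43079} \approx 6.1015$)
$\sqrt{369881 + R} = \sqrt{369881 + \frac{262845}{43079}} = \sqrt{\frac{15934366444}{43079}} = \frac{2 \sqrt{171609143010269}}{43079}$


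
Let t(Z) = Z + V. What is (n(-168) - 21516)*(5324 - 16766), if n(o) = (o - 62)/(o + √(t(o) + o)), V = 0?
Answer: 4184900058/17 - 43861*I*√21/119 ≈ 2.4617e+8 - 1689.0*I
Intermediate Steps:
t(Z) = Z (t(Z) = Z + 0 = Z)
n(o) = (-62 + o)/(o + √2*√o) (n(o) = (o - 62)/(o + √(o + o)) = (-62 + o)/(o + √(2*o)) = (-62 + o)/(o + √2*√o))
(n(-168) - 21516)*(5324 - 16766) = ((-62 - 168)/(-168 + √2*√(-168)) - 21516)*(5324 - 16766) = (-230/(-168 + √2*(2*I*√42)) - 21516)*(-11442) = (-230/(-168 + 4*I*√21) - 21516)*(-11442) = (-21516 - 230/(-168 + 4*I*√21))*(-11442) = 246186072 + 2631660/(-168 + 4*I*√21)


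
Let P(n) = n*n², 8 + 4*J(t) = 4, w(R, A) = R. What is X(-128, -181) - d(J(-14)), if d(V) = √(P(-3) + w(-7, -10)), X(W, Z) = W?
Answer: -128 - I*√34 ≈ -128.0 - 5.831*I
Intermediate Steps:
J(t) = -1 (J(t) = -2 + (¼)*4 = -2 + 1 = -1)
P(n) = n³
d(V) = I*√34 (d(V) = √((-3)³ - 7) = √(-27 - 7) = √(-34) = I*√34)
X(-128, -181) - d(J(-14)) = -128 - I*√34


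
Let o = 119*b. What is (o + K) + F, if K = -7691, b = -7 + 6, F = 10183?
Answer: 2373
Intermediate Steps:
b = -1
o = -119 (o = 119*(-1) = -119)
(o + K) + F = (-119 - 7691) + 10183 = -7810 + 10183 = 2373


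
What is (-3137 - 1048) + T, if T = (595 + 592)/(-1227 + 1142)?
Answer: -356912/85 ≈ -4199.0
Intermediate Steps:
T = -1187/85 (T = 1187/(-85) = 1187*(-1/85) = -1187/85 ≈ -13.965)
(-3137 - 1048) + T = (-3137 - 1048) - 1187/85 = -4185 - 1187/85 = -356912/85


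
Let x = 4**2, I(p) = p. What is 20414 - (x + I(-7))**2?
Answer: 20333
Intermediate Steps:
x = 16
20414 - (x + I(-7))**2 = 20414 - (16 - 7)**2 = 20414 - 1*9**2 = 20414 - 1*81 = 20414 - 81 = 20333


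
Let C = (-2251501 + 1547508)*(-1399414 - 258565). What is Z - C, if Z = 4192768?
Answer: -1167201417379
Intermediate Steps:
C = 1167205610147 (C = -703993*(-1657979) = 1167205610147)
Z - C = 4192768 - 1*1167205610147 = 4192768 - 1167205610147 = -1167201417379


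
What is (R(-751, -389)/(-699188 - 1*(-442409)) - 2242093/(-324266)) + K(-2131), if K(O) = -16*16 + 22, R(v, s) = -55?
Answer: -18908199382999/83264699214 ≈ -227.09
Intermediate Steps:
K(O) = -234 (K(O) = -256 + 22 = -234)
(R(-751, -389)/(-699188 - 1*(-442409)) - 2242093/(-324266)) + K(-2131) = (-55/(-699188 - 1*(-442409)) - 2242093/(-324266)) - 234 = (-55/(-699188 + 442409) - 2242093*(-1/324266)) - 234 = (-55/(-256779) + 2242093/324266) - 234 = (-55*(-1/256779) + 2242093/324266) - 234 = (55/256779 + 2242093/324266) - 234 = 575740233077/83264699214 - 234 = -18908199382999/83264699214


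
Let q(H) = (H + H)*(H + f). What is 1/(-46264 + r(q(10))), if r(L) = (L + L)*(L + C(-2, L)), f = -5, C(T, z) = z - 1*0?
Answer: -1/6264 ≈ -0.00015964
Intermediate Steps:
C(T, z) = z (C(T, z) = z + 0 = z)
q(H) = 2*H*(-5 + H) (q(H) = (H + H)*(H - 5) = (2*H)*(-5 + H) = 2*H*(-5 + H))
r(L) = 4*L² (r(L) = (L + L)*(L + L) = (2*L)*(2*L) = 4*L²)
1/(-46264 + r(q(10))) = 1/(-46264 + 4*(2*10*(-5 + 10))²) = 1/(-46264 + 4*(2*10*5)²) = 1/(-46264 + 4*100²) = 1/(-46264 + 4*10000) = 1/(-46264 + 40000) = 1/(-6264) = -1/6264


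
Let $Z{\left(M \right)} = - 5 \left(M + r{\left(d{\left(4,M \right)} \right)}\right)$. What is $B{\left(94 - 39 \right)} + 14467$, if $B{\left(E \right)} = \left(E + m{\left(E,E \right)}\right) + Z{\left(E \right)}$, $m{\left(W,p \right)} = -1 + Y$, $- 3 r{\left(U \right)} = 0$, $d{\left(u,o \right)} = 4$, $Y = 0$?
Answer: $14246$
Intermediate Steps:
$r{\left(U \right)} = 0$ ($r{\left(U \right)} = \left(- \frac{1}{3}\right) 0 = 0$)
$m{\left(W,p \right)} = -1$ ($m{\left(W,p \right)} = -1 + 0 = -1$)
$Z{\left(M \right)} = - 5 M$ ($Z{\left(M \right)} = - 5 \left(M + 0\right) = - 5 M$)
$B{\left(E \right)} = -1 - 4 E$ ($B{\left(E \right)} = \left(E - 1\right) - 5 E = \left(-1 + E\right) - 5 E = -1 - 4 E$)
$B{\left(94 - 39 \right)} + 14467 = \left(-1 - 4 \left(94 - 39\right)\right) + 14467 = \left(-1 - 220\right) + 14467 = -221 + 14467 = 14246$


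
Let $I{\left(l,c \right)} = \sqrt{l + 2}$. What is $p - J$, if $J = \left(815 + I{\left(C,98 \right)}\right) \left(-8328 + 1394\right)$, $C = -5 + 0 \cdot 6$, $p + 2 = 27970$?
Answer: $5679178 + 6934 i \sqrt{3} \approx 5.6792 \cdot 10^{6} + 12010.0 i$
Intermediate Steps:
$p = 27968$ ($p = -2 + 27970 = 27968$)
$C = -5$ ($C = -5 + 0 = -5$)
$I{\left(l,c \right)} = \sqrt{2 + l}$
$J = -5651210 - 6934 i \sqrt{3}$ ($J = \left(815 + \sqrt{2 - 5}\right) \left(-8328 + 1394\right) = \left(815 + \sqrt{-3}\right) \left(-6934\right) = \left(815 + i \sqrt{3}\right) \left(-6934\right) = -5651210 - 6934 i \sqrt{3} \approx -5.6512 \cdot 10^{6} - 12010.0 i$)
$p - J = 27968 - \left(-5651210 - 6934 i \sqrt{3}\right) = 27968 + \left(5651210 + 6934 i \sqrt{3}\right) = 5679178 + 6934 i \sqrt{3}$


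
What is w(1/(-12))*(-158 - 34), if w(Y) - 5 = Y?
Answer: -944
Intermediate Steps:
w(Y) = 5 + Y
w(1/(-12))*(-158 - 34) = (5 + 1/(-12))*(-158 - 34) = (5 - 1/12)*(-192) = (59/12)*(-192) = -944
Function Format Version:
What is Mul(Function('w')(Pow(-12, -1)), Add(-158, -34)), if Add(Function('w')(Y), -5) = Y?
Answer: -944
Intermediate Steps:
Function('w')(Y) = Add(5, Y)
Mul(Function('w')(Pow(-12, -1)), Add(-158, -34)) = Mul(Add(5, Pow(-12, -1)), Add(-158, -34)) = Mul(Add(5, Rational(-1, 12)), -192) = Mul(Rational(59, 12), -192) = -944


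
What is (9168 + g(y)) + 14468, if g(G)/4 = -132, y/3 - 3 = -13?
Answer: 23108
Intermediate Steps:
y = -30 (y = 9 + 3*(-13) = 9 - 39 = -30)
g(G) = -528 (g(G) = 4*(-132) = -528)
(9168 + g(y)) + 14468 = (9168 - 528) + 14468 = 8640 + 14468 = 23108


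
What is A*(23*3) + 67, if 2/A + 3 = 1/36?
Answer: 2201/107 ≈ 20.570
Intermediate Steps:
A = -72/107 (A = 2/(-3 + 1/36) = 2/(-107/36) = 2*(-36/107) = -72/107 ≈ -0.67290)
A*(23*3) + 67 = -1656*3/107 + 67 = -72/107*69 + 67 = -4968/107 + 67 = 2201/107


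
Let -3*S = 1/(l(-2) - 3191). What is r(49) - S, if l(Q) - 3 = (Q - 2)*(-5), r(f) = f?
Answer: 465695/9504 ≈ 49.000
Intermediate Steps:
l(Q) = 13 - 5*Q (l(Q) = 3 + (Q - 2)*(-5) = 3 + (-2 + Q)*(-5) = 3 + (10 - 5*Q) = 13 - 5*Q)
S = 1/9504 (S = -1/(3*((13 - 5*(-2)) - 3191)) = -1/(3*((13 + 10) - 3191)) = -1/(3*(23 - 3191)) = -⅓/(-3168) = -⅓*(-1/3168) = 1/9504 ≈ 0.00010522)
r(49) - S = 49 - 1*1/9504 = 49 - 1/9504 = 465695/9504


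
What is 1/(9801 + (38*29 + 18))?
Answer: 1/10921 ≈ 9.1567e-5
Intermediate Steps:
1/(9801 + (38*29 + 18)) = 1/(9801 + (1102 + 18)) = 1/(9801 + 1120) = 1/10921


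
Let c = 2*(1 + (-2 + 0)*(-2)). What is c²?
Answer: 100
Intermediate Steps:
c = 10 (c = 2*(1 - 2*(-2)) = 2*(1 + 4) = 2*5 = 10)
c² = 10² = 100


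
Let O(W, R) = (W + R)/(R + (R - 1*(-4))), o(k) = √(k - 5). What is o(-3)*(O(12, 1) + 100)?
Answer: 613*I*√2/3 ≈ 288.97*I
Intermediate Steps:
o(k) = √(-5 + k)
O(W, R) = (R + W)/(4 + 2*R) (O(W, R) = (R + W)/(R + (R + 4)) = (R + W)/(R + (4 + R)) = (R + W)/(4 + 2*R))
o(-3)*(O(12, 1) + 100) = √(-5 - 3)*((1 + 12)/(2*(2 + 1)) + 100) = √(-8)*((½)*13/3 + 100) = (2*I*√2)*((½)*(⅓)*13 + 100) = (2*I*√2)*(13/6 + 100) = (2*I*√2)*(613/6) = 613*I*√2/3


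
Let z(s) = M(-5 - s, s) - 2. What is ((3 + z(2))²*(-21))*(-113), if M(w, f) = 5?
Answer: 85428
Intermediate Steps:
z(s) = 3 (z(s) = 5 - 2 = 3)
((3 + z(2))²*(-21))*(-113) = ((3 + 3)²*(-21))*(-113) = (6²*(-21))*(-113) = (36*(-21))*(-113) = -756*(-113) = 85428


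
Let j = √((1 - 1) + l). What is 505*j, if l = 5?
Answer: 505*√5 ≈ 1129.2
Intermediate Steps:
j = √5 (j = √((1 - 1) + 5) = √(0 + 5) = √5 ≈ 2.2361)
505*j = 505*√5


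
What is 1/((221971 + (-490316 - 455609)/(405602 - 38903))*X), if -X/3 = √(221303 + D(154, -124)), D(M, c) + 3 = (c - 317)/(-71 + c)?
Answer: -122233*√935002055/1170846941764515188 ≈ -3.1922e-9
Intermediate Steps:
D(M, c) = -3 + (-317 + c)/(-71 + c) (D(M, c) = -3 + (c - 317)/(-71 + c) = -3 + (-317 + c)/(-71 + c))
X = -3*√935002055/65 (X = -3*√(221303 + 2*(-52 - 1*(-124))/(-71 - 124)) = -3*√(221303 + 2*(-52 + 124)/(-195)) = -3*√(221303 + 2*(-1/195)*72) = -3*√(221303 - 48/65) = -3*√935002055/65 ≈ -1411.3)
1/((221971 + (-490316 - 455609)/(405602 - 38903))*X) = 1/((221971 + (-490316 - 455609)/(405602 - 38903))*((-3*√935002055/65))) = (-√935002055/43153941)/(221971 - 945925/366699) = (-√935002055/43153941)/(81395597804/366699) = 366699*(-√935002055/43153941)/81395597804 = -122233*√935002055/1170846941764515188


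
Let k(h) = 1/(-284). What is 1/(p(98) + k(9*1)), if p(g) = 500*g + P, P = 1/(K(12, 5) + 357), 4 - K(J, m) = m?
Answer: 12638/619261991 ≈ 2.0408e-5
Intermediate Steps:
K(J, m) = 4 - m
P = 1/356 (P = 1/((4 - 1*5) + 357) = 1/((4 - 5) + 357) = 1/(-1 + 357) = 1/356 ≈ 0.0028090)
k(h) = -1/284
p(g) = 1/356 + 500*g (p(g) = 500*g + 1/356 = 1/356 + 500*g)
1/(p(98) + k(9*1)) = 1/((1/356 + 500*98) - 1/284) = 1/((1/356 + 49000) - 1/284) = 1/(17444001/356 - 1/284) = 1/(619261991/12638) = 12638/619261991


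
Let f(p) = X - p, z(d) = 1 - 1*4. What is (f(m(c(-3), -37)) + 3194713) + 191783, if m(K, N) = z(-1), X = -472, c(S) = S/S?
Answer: 3386027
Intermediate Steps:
c(S) = 1
z(d) = -3 (z(d) = 1 - 4 = -3)
m(K, N) = -3
f(p) = -472 - p
(f(m(c(-3), -37)) + 3194713) + 191783 = ((-472 - 1*(-3)) + 3194713) + 191783 = ((-472 + 3) + 3194713) + 191783 = (-469 + 3194713) + 191783 = 3194244 + 191783 = 3386027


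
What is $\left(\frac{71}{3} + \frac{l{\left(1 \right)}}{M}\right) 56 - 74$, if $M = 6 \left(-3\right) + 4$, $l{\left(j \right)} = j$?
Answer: $\frac{3742}{3} \approx 1247.3$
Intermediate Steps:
$M = -14$ ($M = -18 + 4 = -14$)
$\left(\frac{71}{3} + \frac{l{\left(1 \right)}}{M}\right) 56 - 74 = \left(\frac{71}{3} + 1 \frac{1}{-14}\right) 56 - 74 = \left(71 \cdot \frac{1}{3} + 1 \left(- \frac{1}{14}\right)\right) 56 - 74 = \left(\frac{71}{3} - \frac{1}{14}\right) 56 - 74 = \frac{991}{42} \cdot 56 - 74 = \frac{3964}{3} - 74 = \frac{3742}{3}$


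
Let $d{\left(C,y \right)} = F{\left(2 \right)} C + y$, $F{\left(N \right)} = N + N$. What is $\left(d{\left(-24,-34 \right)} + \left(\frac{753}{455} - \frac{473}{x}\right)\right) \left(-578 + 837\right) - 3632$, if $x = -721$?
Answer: $- \frac{245729642}{6695} \approx -36703.0$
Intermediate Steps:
$F{\left(N \right)} = 2 N$
$d{\left(C,y \right)} = y + 4 C$ ($d{\left(C,y \right)} = 2 \cdot 2 C + y = 4 C + y = y + 4 C$)
$\left(d{\left(-24,-34 \right)} + \left(\frac{753}{455} - \frac{473}{x}\right)\right) \left(-578 + 837\right) - 3632 = \left(\left(-34 + 4 \left(-24\right)\right) + \left(\frac{753}{455} - \frac{473}{-721}\right)\right) \left(-578 + 837\right) - 3632 = \left(\left(-34 - 96\right) + \left(753 \cdot \frac{1}{455} - - \frac{473}{721}\right)\right) 259 - 3632 = \left(-130 + \left(\frac{753}{455} + \frac{473}{721}\right)\right) 259 - 3632 = \left(-130 + \frac{15472}{6695}\right) 259 - 3632 = \left(- \frac{854878}{6695}\right) 259 - 3632 = - \frac{221413402}{6695} - 3632 = - \frac{245729642}{6695}$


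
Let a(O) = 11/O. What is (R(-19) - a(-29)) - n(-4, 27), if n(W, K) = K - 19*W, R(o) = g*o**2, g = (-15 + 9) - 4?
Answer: -107666/29 ≈ -3712.6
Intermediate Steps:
g = -10 (g = -6 - 4 = -10)
R(o) = -10*o**2
n(W, K) = K - 19*W
(R(-19) - a(-29)) - n(-4, 27) = (-10*(-19)**2 - 11/(-29)) - (27 - 19*(-4)) = (-10*361 - 11*(-1)/29) - (27 + 76) = (-3610 - 1*(-11/29)) - 1*103 = (-3610 + 11/29) - 103 = -104679/29 - 103 = -107666/29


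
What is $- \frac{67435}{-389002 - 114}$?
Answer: $\frac{67435}{389116} \approx 0.1733$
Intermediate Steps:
$- \frac{67435}{-389002 - 114} = - \frac{67435}{-389116} = \left(-67435\right) \left(- \frac{1}{389116}\right) = \frac{67435}{389116}$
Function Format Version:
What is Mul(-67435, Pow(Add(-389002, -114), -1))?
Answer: Rational(67435, 389116) ≈ 0.17330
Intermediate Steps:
Mul(-67435, Pow(Add(-389002, -114), -1)) = Mul(-67435, Pow(-389116, -1)) = Mul(-67435, Rational(-1, 389116)) = Rational(67435, 389116)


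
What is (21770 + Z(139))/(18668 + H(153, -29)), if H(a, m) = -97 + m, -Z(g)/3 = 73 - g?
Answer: 10984/9271 ≈ 1.1848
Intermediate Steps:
Z(g) = -219 + 3*g (Z(g) = -3*(73 - g) = -219 + 3*g)
(21770 + Z(139))/(18668 + H(153, -29)) = (21770 + (-219 + 3*139))/(18668 + (-97 - 29)) = (21770 + (-219 + 417))/(18668 - 126) = (21770 + 198)/18542 = 21968*(1/18542) = 10984/9271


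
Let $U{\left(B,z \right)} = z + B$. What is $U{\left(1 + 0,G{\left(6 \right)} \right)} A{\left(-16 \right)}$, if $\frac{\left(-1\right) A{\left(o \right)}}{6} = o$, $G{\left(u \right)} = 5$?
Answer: $576$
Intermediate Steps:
$U{\left(B,z \right)} = B + z$
$A{\left(o \right)} = - 6 o$
$U{\left(1 + 0,G{\left(6 \right)} \right)} A{\left(-16 \right)} = \left(\left(1 + 0\right) + 5\right) \left(\left(-6\right) \left(-16\right)\right) = \left(1 + 5\right) 96 = 6 \cdot 96 = 576$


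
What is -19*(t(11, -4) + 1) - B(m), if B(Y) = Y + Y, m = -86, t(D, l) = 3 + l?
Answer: 172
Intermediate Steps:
B(Y) = 2*Y
-19*(t(11, -4) + 1) - B(m) = -19*((3 - 4) + 1) - 2*(-86) = -19*(-1 + 1) - 1*(-172) = -19*0 + 172 = 0 + 172 = 172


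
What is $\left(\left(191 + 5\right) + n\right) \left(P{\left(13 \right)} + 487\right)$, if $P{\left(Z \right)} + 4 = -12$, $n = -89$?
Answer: $50397$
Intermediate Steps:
$P{\left(Z \right)} = -16$ ($P{\left(Z \right)} = -4 - 12 = -16$)
$\left(\left(191 + 5\right) + n\right) \left(P{\left(13 \right)} + 487\right) = \left(\left(191 + 5\right) - 89\right) \left(-16 + 487\right) = \left(196 - 89\right) 471 = 107 \cdot 471 = 50397$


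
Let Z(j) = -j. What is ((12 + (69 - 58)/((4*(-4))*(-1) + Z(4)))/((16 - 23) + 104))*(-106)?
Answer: -8215/582 ≈ -14.115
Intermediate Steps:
((12 + (69 - 58)/((4*(-4))*(-1) + Z(4)))/((16 - 23) + 104))*(-106) = ((12 + (69 - 58)/((4*(-4))*(-1) - 1*4))/((16 - 23) + 104))*(-106) = ((12 + 11/(-16*(-1) - 4))/(-7 + 104))*(-106) = ((12 + 11/(16 - 4))/97)*(-106) = ((12 + 11/12)*(1/97))*(-106) = ((155/12)*(1/97))*(-106) = (155/1164)*(-106) = -8215/582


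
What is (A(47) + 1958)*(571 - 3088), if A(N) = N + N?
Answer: -5164884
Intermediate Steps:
A(N) = 2*N
(A(47) + 1958)*(571 - 3088) = (2*47 + 1958)*(571 - 3088) = (94 + 1958)*(-2517) = 2052*(-2517) = -5164884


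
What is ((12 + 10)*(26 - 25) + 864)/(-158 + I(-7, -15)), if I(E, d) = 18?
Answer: -443/70 ≈ -6.3286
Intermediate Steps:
((12 + 10)*(26 - 25) + 864)/(-158 + I(-7, -15)) = ((12 + 10)*(26 - 25) + 864)/(-158 + 18) = (22*1 + 864)/(-140) = (22 + 864)*(-1/140) = 886*(-1/140) = -443/70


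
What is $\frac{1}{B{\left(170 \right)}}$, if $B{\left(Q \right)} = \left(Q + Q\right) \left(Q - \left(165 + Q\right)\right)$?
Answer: $- \frac{1}{56100} \approx -1.7825 \cdot 10^{-5}$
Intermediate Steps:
$B{\left(Q \right)} = - 330 Q$ ($B{\left(Q \right)} = 2 Q \left(-165\right) = - 330 Q$)
$\frac{1}{B{\left(170 \right)}} = \frac{1}{\left(-330\right) 170} = \frac{1}{-56100} = - \frac{1}{56100}$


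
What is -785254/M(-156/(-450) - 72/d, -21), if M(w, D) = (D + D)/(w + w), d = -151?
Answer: 7323278804/237825 ≈ 30793.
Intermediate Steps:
M(w, D) = D/w (M(w, D) = (2*D)/((2*w)) = (2*D)*(1/(2*w)) = D/w)
-785254/M(-156/(-450) - 72/d, -21) = -785254/((-21/(-156/(-450) - 72/(-151)))) = -785254/((-21/(-156*(-1/450) - 72*(-1/151)))) = -785254/((-21/(26/75 + 72/151))) = -785254/((-21/9326/11325)) = -785254/((-21*11325/9326)) = -785254/(-237825/9326) = -785254*(-9326/237825) = 7323278804/237825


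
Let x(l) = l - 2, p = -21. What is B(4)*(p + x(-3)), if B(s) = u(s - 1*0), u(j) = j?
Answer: -104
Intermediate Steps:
B(s) = s (B(s) = s - 1*0 = s + 0 = s)
x(l) = -2 + l
B(4)*(p + x(-3)) = 4*(-21 + (-2 - 3)) = 4*(-21 - 5) = 4*(-26) = -104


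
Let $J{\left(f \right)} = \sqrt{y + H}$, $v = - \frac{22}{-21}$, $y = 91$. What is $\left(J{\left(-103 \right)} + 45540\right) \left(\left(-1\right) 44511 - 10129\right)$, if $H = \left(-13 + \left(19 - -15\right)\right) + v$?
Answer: $-2488305600 - \frac{54640 \sqrt{49854}}{21} \approx -2.4889 \cdot 10^{9}$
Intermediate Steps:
$v = \frac{22}{21}$ ($v = \left(-22\right) \left(- \frac{1}{21}\right) = \frac{22}{21} \approx 1.0476$)
$H = \frac{463}{21}$ ($H = \left(-13 + \left(19 - -15\right)\right) + \frac{22}{21} = \left(-13 + \left(19 + 15\right)\right) + \frac{22}{21} = \left(-13 + 34\right) + \frac{22}{21} = 21 + \frac{22}{21} = \frac{463}{21} \approx 22.048$)
$J{\left(f \right)} = \frac{\sqrt{49854}}{21}$ ($J{\left(f \right)} = \sqrt{91 + \frac{463}{21}} = \sqrt{\frac{2374}{21}} = \frac{\sqrt{49854}}{21}$)
$\left(J{\left(-103 \right)} + 45540\right) \left(\left(-1\right) 44511 - 10129\right) = \left(\frac{\sqrt{49854}}{21} + 45540\right) \left(\left(-1\right) 44511 - 10129\right) = \left(45540 + \frac{\sqrt{49854}}{21}\right) \left(-44511 - 10129\right) = \left(45540 + \frac{\sqrt{49854}}{21}\right) \left(-54640\right) = -2488305600 - \frac{54640 \sqrt{49854}}{21}$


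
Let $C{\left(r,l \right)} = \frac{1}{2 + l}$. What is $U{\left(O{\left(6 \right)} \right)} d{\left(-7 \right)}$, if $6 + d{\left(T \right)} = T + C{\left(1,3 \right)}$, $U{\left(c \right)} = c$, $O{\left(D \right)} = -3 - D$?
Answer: $\frac{576}{5} \approx 115.2$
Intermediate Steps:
$d{\left(T \right)} = - \frac{29}{5} + T$ ($d{\left(T \right)} = -6 + \left(T + \frac{1}{2 + 3}\right) = -6 + \left(T + \frac{1}{5}\right) = -6 + \left(\frac{1}{5} + T\right) = - \frac{29}{5} + T$)
$U{\left(O{\left(6 \right)} \right)} d{\left(-7 \right)} = \left(-3 - 6\right) \left(- \frac{29}{5} - 7\right) = \left(-3 - 6\right) \left(- \frac{64}{5}\right) = \left(-9\right) \left(- \frac{64}{5}\right) = \frac{576}{5}$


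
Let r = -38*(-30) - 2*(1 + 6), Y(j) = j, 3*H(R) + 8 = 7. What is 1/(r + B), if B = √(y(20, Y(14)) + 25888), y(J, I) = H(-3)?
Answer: 3378/3725965 - √232989/3725965 ≈ 0.00077706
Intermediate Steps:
H(R) = -⅓ (H(R) = -8/3 + (⅓)*7 = -8/3 + 7/3 = -⅓)
y(J, I) = -⅓
r = 1126 (r = 1140 - 2*7 = 1140 - 14 = 1126)
B = √232989/3 (B = √(-⅓ + 25888) = √(77663/3) = √232989/3 ≈ 160.90)
1/(r + B) = 1/(1126 + √232989/3)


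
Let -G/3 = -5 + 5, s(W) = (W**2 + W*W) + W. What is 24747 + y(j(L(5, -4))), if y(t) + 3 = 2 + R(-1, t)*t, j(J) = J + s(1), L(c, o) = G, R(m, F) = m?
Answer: 24743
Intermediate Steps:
s(W) = W + 2*W**2 (s(W) = (W**2 + W**2) + W = 2*W**2 + W = W + 2*W**2)
G = 0 (G = -3*(-5 + 5) = -3*0 = 0)
L(c, o) = 0
j(J) = 3 + J (j(J) = J + 1*(1 + 2*1) = J + 1*(1 + 2) = J + 1*3 = J + 3 = 3 + J)
y(t) = -1 - t (y(t) = -3 + (2 - t) = -1 - t)
24747 + y(j(L(5, -4))) = 24747 + (-1 - (3 + 0)) = 24747 + (-1 - 1*3) = 24747 + (-1 - 3) = 24747 - 4 = 24743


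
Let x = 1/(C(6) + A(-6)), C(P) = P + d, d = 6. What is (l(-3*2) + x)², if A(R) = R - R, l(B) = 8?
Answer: 9409/144 ≈ 65.340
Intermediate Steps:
A(R) = 0
C(P) = 6 + P (C(P) = P + 6 = 6 + P)
x = 1/12 (x = 1/((6 + 6) + 0) = 1/(12 + 0) = 1/12 ≈ 0.083333)
(l(-3*2) + x)² = (8 + 1/12)² = (97/12)² = 9409/144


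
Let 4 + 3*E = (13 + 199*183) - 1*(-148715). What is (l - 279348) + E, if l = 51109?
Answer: -499576/3 ≈ -1.6653e+5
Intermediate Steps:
E = 185141/3 (E = -4/3 + ((13 + 199*183) - 1*(-148715))/3 = -4/3 + ((13 + 36417) + 148715)/3 = -4/3 + (36430 + 148715)/3 = -4/3 + (⅓)*185145 = -4/3 + 61715 = 185141/3 ≈ 61714.)
(l - 279348) + E = (51109 - 279348) + 185141/3 = -228239 + 185141/3 = -499576/3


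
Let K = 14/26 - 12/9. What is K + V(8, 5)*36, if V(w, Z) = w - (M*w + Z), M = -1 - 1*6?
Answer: 82805/39 ≈ 2123.2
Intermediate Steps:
M = -7 (M = -1 - 6 = -7)
V(w, Z) = -Z + 8*w (V(w, Z) = w - (-7*w + Z) = w - (Z - 7*w) = w + (-Z + 7*w) = -Z + 8*w)
K = -31/39 (K = 14*(1/26) - 12*⅑ = 7/13 - 4/3 = -31/39 ≈ -0.79487)
K + V(8, 5)*36 = -31/39 + (-1*5 + 8*8)*36 = -31/39 + (-5 + 64)*36 = -31/39 + 59*36 = -31/39 + 2124 = 82805/39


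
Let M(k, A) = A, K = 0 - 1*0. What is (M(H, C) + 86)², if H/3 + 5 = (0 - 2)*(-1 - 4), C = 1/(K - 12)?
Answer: 1062961/144 ≈ 7381.7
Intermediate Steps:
K = 0 (K = 0 + 0 = 0)
C = -1/12 (C = 1/(0 - 12) = 1/(-12) = -1/12 ≈ -0.083333)
H = 15 (H = -15 + 3*((0 - 2)*(-1 - 4)) = -15 + 3*(-2*(-5)) = -15 + 3*10 = -15 + 30 = 15)
(M(H, C) + 86)² = (-1/12 + 86)² = (1031/12)² = 1062961/144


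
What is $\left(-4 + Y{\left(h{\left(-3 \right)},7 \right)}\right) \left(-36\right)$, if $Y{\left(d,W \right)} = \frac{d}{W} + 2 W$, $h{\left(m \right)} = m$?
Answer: $- \frac{2412}{7} \approx -344.57$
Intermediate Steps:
$Y{\left(d,W \right)} = 2 W + \frac{d}{W}$ ($Y{\left(d,W \right)} = \frac{d}{W} + 2 W = 2 W + \frac{d}{W}$)
$\left(-4 + Y{\left(h{\left(-3 \right)},7 \right)}\right) \left(-36\right) = \left(-4 + \left(2 \cdot 7 - \frac{3}{7}\right)\right) \left(-36\right) = \left(-4 + \left(14 - \frac{3}{7}\right)\right) \left(-36\right) = \left(-4 + \frac{95}{7}\right) \left(-36\right) = \frac{67}{7} \left(-36\right) = - \frac{2412}{7}$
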